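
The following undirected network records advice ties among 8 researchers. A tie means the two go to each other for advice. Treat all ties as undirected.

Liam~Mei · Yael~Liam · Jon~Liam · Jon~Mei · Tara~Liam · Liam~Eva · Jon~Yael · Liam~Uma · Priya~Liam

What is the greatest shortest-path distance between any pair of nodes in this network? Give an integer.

Eccentricity of each node (its greatest distance to any other): Eva:2, Jon:2, Liam:1, Mei:2, Priya:2, Tara:2, Uma:2, Yael:2.
The maximum eccentricity is 2, realized for instance by the pair Priya–Mei via Priya – Liam – Mei. So the diameter is 2.

2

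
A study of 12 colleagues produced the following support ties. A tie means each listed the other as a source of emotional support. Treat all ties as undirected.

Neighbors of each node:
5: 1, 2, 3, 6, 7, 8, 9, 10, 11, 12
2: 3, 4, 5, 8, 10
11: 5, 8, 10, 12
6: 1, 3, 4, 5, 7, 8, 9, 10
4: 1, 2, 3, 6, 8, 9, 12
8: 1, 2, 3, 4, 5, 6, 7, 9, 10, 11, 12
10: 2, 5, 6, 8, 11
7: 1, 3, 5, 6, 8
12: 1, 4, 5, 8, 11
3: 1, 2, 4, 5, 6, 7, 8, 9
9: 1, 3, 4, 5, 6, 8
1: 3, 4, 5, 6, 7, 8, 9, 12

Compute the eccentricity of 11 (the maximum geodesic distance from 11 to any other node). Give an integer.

2

Distances from 11: 1:2, 2:2, 3:2, 4:2, 5:1, 6:2, 7:2, 8:1, 9:2, 10:1, 12:1.
The largest is 2 (to 6, 2, 1, 7, 3, 9, and 4), so the eccentricity of 11 is 2.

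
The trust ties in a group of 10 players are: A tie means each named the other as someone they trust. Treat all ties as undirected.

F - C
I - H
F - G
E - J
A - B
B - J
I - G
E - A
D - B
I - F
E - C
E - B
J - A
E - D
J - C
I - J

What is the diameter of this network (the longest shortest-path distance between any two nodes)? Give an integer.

Eccentricity of each node (its greatest distance to any other): A:3, B:3, C:3, D:4, E:3, F:3, G:4, H:4, I:3, J:2.
The maximum eccentricity is 4, realized for instance by the pair D–G via D – E – C – F – G. So the diameter is 4.

4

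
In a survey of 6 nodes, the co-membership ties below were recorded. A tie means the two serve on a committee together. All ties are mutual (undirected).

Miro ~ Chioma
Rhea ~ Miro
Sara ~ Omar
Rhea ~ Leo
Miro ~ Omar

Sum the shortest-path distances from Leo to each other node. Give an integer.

13

Distances from Leo: Chioma:3, Miro:2, Omar:3, Rhea:1, Sara:4.
Sum = 3 + 2 + 3 + 1 + 4 = 13.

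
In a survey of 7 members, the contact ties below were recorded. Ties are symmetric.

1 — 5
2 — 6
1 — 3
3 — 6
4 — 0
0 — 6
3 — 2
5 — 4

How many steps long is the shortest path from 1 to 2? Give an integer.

2

One shortest route is 1 – 3 – 2, which uses 2 edges, and 1 and 2 are not directly tied, so nothing shorter exists. So d(1,2) = 2.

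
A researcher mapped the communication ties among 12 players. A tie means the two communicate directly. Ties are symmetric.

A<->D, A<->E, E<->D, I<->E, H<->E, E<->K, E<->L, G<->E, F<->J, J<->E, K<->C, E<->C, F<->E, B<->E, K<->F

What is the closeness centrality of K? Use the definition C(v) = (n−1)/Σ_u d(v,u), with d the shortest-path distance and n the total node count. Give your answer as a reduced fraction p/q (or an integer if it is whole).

11/19

Distances from K: A:2, B:2, C:1, D:2, E:1, F:1, G:2, H:2, I:2, J:2, L:2. Sum = 19.
n = 12, so closeness = 11/19.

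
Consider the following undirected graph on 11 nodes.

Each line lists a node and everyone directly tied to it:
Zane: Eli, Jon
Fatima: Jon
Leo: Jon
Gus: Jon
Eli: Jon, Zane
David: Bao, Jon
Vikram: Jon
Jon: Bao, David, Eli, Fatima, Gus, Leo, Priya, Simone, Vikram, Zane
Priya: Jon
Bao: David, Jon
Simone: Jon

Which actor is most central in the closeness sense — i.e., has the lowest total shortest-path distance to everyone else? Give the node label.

Jon

Farness (sum of distances to all others) for each node — Bao:18, David:18, Eli:18, Fatima:19, Gus:19, Jon:10, Leo:19, Priya:19, Simone:19, Vikram:19, Zane:18.
The smallest farness is 10, for Jon, so Jon has the highest closeness.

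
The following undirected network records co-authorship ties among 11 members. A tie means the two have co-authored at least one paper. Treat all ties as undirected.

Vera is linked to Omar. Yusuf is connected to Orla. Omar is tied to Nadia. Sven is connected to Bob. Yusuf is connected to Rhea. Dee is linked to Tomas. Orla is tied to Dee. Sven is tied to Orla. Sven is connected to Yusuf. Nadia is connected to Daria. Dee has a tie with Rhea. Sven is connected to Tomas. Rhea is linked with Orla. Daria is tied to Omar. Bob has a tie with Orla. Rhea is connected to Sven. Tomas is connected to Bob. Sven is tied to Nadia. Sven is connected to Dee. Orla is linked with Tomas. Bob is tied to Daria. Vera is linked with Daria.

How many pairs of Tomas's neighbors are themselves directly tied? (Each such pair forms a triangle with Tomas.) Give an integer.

Tomas's neighbors: Bob, Dee, Orla, and Sven.
Neighbor pairs that are themselves tied: Tomas–Bob–Orla; Tomas–Bob–Sven; Tomas–Dee–Orla; Tomas–Dee–Sven; Tomas–Orla–Sven. Each forms one triangle with Tomas, for 5 in total.

5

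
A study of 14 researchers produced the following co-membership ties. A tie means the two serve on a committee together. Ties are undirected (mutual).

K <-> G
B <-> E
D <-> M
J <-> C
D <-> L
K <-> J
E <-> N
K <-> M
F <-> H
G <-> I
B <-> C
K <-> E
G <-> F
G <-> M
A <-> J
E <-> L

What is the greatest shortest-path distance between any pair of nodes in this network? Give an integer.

Eccentricity of each node (its greatest distance to any other): A:5, B:5, C:5, D:4, E:4, F:4, G:3, H:5, I:4, J:4, K:3, L:5, M:3, N:5.
The maximum eccentricity is 5, realized for instance by the pair H–C via H – F – G – K – J – C. So the diameter is 5.

5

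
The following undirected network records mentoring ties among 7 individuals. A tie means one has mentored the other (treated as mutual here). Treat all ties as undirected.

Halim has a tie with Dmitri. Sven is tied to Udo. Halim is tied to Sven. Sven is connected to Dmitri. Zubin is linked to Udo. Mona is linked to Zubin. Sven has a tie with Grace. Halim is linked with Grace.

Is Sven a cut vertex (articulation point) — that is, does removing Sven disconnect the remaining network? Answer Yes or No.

Removing Sven leaves {Dmitri, Grace, and Halim} with no path to {Mona, Udo, and Zubin}, so the network splits into 2 components. Sven is a cut vertex.

Yes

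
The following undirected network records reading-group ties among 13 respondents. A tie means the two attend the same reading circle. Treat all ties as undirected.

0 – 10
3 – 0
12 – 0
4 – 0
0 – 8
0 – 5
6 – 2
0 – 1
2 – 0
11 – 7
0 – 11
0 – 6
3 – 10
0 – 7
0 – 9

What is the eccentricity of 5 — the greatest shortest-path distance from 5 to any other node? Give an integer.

Distances from 5: 0:1, 1:2, 2:2, 3:2, 4:2, 6:2, 7:2, 8:2, 9:2, 10:2, 11:2, 12:2.
The largest is 2 (to 1, 8, 11, 9, 4, 6, 12, 7, 10, 2, and 3), so the eccentricity of 5 is 2.

2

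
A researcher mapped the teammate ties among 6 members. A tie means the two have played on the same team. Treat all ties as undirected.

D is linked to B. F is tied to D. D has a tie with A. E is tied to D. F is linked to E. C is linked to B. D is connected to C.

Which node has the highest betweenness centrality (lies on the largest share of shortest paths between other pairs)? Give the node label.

Unnormalized betweenness of each node: A:0, B:0, C:0, D:8, E:0, F:0.
D has the largest value, 8, making it the main broker — the node through which the most shortest paths run.

D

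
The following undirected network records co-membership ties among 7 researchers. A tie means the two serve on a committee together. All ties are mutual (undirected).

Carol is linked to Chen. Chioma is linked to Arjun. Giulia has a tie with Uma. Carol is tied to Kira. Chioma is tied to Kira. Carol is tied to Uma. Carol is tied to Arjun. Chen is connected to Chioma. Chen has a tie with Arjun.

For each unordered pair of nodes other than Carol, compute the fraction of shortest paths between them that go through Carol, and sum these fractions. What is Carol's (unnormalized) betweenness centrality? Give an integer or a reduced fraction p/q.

9

Pairs whose geodesics pass through Carol — Chen–Kira: 1/2; Chen–Giulia: 1; Chen–Uma: 1; Kira–Arjun: 1/2; Kira–Giulia: 1; Kira–Uma: 1; Chioma–Giulia: 3/3; Chioma–Uma: 3/3; Arjun–Giulia: 1; Arjun–Uma: 1.
All other pairs contribute 0.
Summing the contributions gives betweenness(Carol) = 9.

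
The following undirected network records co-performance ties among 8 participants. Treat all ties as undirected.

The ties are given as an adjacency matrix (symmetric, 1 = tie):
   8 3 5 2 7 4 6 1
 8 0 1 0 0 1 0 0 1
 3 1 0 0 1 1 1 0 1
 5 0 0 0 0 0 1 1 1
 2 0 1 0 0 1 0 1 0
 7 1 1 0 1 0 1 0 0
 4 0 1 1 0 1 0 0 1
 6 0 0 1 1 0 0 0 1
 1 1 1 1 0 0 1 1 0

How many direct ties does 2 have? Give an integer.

2 is directly tied to 3, 6, and 7. That is 3 neighbors, so the degree of 2 is 3.

3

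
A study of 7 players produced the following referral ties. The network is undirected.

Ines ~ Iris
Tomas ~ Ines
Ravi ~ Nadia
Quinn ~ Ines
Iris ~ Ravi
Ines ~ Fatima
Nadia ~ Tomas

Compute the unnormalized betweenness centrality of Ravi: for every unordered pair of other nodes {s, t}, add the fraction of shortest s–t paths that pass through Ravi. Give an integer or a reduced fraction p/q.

Pairs whose geodesics pass through Ravi — Iris–Nadia: 1.
All other pairs contribute 0.
Summing the contributions gives betweenness(Ravi) = 1.

1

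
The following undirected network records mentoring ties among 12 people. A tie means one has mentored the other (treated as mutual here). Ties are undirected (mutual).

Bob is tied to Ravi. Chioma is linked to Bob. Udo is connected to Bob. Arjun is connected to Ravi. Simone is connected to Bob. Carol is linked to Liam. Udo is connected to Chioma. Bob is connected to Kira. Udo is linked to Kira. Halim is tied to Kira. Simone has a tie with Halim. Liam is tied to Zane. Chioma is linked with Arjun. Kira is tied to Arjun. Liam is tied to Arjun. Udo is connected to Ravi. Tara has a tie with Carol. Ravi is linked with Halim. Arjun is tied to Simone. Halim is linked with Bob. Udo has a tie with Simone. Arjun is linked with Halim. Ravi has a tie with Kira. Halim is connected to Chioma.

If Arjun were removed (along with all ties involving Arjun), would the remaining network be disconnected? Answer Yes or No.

Yes

Removing Arjun leaves {Bob, Chioma, Halim, Kira, Ravi, Simone, and Udo} with no path to {Carol, Liam, Tara, and Zane}, so the network splits into 2 components. Arjun is a cut vertex.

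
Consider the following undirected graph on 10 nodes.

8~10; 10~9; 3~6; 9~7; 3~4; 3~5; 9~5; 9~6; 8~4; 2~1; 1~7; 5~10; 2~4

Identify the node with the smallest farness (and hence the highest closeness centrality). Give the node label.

9

Farness (sum of distances to all others) for each node — 1:21, 2:20, 3:17, 4:17, 5:17, 6:19, 7:19, 8:19, 9:16, 10:17.
The smallest farness is 16, for 9, so 9 has the highest closeness.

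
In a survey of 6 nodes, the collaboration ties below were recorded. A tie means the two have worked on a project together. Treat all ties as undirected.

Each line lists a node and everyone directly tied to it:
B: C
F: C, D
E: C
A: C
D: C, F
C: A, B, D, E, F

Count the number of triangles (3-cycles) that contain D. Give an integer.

1

D's neighbors: C and F.
Neighbor pairs that are themselves tied: D–C–F. Each forms one triangle with D, for 1 in total.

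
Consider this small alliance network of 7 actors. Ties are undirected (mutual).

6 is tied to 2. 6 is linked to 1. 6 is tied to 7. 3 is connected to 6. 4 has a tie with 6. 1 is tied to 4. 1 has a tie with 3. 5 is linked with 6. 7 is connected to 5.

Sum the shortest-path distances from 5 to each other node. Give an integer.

Distances from 5: 1:2, 2:2, 3:2, 4:2, 6:1, 7:1.
Sum = 2 + 2 + 2 + 2 + 1 + 1 = 10.

10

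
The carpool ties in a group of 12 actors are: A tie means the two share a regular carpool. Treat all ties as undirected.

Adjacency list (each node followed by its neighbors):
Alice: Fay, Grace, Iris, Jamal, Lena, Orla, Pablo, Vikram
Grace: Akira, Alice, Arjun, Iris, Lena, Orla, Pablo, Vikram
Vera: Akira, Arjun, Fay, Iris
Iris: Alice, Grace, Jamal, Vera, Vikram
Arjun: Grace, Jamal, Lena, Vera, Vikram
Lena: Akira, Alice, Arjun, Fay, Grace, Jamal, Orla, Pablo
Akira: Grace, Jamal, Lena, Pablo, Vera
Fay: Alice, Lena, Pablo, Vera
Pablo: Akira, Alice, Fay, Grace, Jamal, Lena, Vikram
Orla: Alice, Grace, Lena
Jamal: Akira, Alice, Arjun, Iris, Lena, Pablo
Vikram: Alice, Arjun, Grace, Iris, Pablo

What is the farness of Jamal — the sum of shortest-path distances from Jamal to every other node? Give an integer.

16

Distances from Jamal: Akira:1, Alice:1, Arjun:1, Fay:2, Grace:2, Iris:1, Lena:1, Orla:2, Pablo:1, Vera:2, Vikram:2.
Sum = 1 + 1 + 1 + 2 + 2 + 1 + 1 + 2 + 1 + 2 + 2 = 16.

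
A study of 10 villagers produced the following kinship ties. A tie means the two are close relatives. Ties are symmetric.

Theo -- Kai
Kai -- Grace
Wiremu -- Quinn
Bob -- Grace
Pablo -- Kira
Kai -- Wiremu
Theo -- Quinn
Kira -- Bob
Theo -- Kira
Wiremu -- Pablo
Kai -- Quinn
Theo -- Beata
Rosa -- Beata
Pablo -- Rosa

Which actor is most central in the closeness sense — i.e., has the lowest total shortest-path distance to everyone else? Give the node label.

Theo

Farness (sum of distances to all others) for each node — Beata:19, Bob:20, Grace:20, Kai:15, Kira:15, Pablo:16, Quinn:17, Rosa:21, Theo:14, Wiremu:17.
The smallest farness is 14, for Theo, so Theo has the highest closeness.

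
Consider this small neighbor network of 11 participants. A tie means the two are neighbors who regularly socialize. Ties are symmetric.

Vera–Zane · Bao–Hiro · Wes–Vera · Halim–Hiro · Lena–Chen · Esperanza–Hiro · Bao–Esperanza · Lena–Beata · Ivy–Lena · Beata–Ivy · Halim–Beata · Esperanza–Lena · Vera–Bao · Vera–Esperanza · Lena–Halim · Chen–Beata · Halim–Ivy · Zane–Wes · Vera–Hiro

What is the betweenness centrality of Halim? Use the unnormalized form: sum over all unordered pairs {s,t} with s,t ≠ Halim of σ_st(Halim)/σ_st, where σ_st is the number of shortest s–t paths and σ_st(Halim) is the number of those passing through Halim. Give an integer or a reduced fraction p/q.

43/6

Pairs whose geodesics pass through Halim — Beata–Bao: 1/2; Beata–Zane: 1/2; Beata–Hiro: 1; Beata–Vera: 1/2; Beata–Wes: 1/2; Lena–Hiro: 1/2; Ivy–Bao: 1/2; Ivy–Zane: 1/2; Ivy–Hiro: 1; Ivy–Vera: 1/2; Ivy–Wes: 1/2; Chen–Hiro: 2/3.
All other pairs contribute 0.
Summing the contributions gives betweenness(Halim) = 43/6.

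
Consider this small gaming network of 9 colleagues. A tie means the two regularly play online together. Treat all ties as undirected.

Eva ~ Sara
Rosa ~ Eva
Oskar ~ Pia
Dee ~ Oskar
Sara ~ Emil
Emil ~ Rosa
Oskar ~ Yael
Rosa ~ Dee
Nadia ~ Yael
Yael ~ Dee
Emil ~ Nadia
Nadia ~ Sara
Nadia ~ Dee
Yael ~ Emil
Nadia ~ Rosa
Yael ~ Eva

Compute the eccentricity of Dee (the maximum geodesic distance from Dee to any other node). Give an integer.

2

Distances from Dee: Emil:2, Eva:2, Nadia:1, Oskar:1, Pia:2, Rosa:1, Sara:2, Yael:1.
The largest is 2 (to Eva, Emil, Sara, and Pia), so the eccentricity of Dee is 2.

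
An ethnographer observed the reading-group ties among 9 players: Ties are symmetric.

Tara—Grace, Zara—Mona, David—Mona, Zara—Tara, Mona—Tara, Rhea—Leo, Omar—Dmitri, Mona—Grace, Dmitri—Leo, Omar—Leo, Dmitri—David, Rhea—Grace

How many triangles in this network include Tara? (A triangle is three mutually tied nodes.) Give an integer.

2

Tara's neighbors: Grace, Mona, and Zara.
Neighbor pairs that are themselves tied: Tara–Grace–Mona; Tara–Mona–Zara. Each forms one triangle with Tara, for 2 in total.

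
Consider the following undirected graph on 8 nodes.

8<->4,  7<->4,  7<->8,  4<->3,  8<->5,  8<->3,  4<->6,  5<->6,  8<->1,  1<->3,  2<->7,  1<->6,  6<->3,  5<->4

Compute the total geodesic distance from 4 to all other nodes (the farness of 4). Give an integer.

9

Distances from 4: 1:2, 2:2, 3:1, 5:1, 6:1, 7:1, 8:1.
Sum = 2 + 2 + 1 + 1 + 1 + 1 + 1 = 9.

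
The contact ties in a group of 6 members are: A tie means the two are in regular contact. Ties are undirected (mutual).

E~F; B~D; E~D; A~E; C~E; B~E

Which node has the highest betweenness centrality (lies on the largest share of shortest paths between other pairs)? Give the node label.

E

Unnormalized betweenness of each node: A:0, B:0, C:0, D:0, E:9, F:0.
E has the largest value, 9, making it the main broker — the node through which the most shortest paths run.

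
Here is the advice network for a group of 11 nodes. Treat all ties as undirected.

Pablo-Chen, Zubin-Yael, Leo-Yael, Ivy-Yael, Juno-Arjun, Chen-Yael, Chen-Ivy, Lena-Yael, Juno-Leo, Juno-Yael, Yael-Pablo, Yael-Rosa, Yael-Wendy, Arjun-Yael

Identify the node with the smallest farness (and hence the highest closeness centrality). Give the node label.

Yael

Farness (sum of distances to all others) for each node — Arjun:18, Chen:17, Ivy:18, Juno:17, Lena:19, Leo:18, Pablo:18, Rosa:19, Wendy:19, Yael:10, Zubin:19.
The smallest farness is 10, for Yael, so Yael has the highest closeness.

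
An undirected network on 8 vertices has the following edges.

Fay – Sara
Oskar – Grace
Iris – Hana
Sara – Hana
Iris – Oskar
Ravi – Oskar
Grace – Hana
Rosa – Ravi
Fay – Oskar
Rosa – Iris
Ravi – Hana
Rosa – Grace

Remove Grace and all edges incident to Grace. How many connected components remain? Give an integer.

1

Grace's neighbors (Hana, Oskar, and Rosa) remain reachable from one another through other ties, so the rest of the network stays in one piece.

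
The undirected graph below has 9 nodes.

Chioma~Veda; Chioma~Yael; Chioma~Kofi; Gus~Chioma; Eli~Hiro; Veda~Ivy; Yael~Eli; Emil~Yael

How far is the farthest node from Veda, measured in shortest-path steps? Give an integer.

Distances from Veda: Chioma:1, Eli:3, Emil:3, Gus:2, Hiro:4, Ivy:1, Kofi:2, Yael:2.
The largest is 4 (to Hiro), so the eccentricity of Veda is 4.

4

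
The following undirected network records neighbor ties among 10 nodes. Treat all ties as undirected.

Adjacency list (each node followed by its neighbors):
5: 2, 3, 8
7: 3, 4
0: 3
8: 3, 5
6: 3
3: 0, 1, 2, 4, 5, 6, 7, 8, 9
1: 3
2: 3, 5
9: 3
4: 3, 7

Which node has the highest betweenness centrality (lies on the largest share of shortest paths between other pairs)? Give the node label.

3

Unnormalized betweenness of each node: 0:0, 1:0, 2:0, 3:65/2, 4:0, 5:1/2, 6:0, 7:0, 8:0, 9:0.
3 has the largest value, 65/2, making it the main broker — the node through which the most shortest paths run.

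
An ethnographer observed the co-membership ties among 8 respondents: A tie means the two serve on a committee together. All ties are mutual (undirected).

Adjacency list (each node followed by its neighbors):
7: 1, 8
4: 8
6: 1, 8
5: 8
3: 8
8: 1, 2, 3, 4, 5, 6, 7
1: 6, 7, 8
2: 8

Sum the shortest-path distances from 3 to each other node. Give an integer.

13

Distances from 3: 1:2, 2:2, 4:2, 5:2, 6:2, 7:2, 8:1.
Sum = 2 + 2 + 2 + 2 + 2 + 2 + 1 = 13.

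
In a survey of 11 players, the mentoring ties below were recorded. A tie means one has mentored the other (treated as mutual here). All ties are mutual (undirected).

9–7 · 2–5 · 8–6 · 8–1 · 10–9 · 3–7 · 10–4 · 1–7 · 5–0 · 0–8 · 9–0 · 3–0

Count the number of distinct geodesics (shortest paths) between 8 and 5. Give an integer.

The shortest distance is 2, and the only length-2 path is 8–0–5. So there is exactly 1 shortest path.

1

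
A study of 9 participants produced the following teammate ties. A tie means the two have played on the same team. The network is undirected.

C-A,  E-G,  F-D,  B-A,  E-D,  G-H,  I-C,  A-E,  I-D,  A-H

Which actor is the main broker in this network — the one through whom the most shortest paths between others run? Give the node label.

A

Unnormalized betweenness of each node: A:25/2, B:0, C:3, D:9, E:21/2, F:0, G:3/2, H:3/2, I:2.
A has the largest value, 25/2, making it the main broker — the node through which the most shortest paths run.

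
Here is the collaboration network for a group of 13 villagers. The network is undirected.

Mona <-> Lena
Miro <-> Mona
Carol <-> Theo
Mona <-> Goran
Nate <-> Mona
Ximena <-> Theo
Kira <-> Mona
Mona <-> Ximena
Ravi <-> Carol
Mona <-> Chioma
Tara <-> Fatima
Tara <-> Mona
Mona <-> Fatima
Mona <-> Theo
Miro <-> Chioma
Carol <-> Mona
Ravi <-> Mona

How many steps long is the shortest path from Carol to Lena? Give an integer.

One shortest route is Carol – Mona – Lena, which uses 2 edges, and Carol and Lena are not directly tied, so nothing shorter exists. So d(Carol,Lena) = 2.

2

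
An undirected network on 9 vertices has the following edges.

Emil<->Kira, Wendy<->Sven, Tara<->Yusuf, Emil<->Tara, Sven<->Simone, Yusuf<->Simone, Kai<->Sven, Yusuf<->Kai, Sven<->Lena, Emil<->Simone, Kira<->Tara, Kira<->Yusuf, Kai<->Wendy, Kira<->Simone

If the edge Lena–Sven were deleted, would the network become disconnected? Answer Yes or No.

Without the Lena–Sven edge there is no alternate route between Lena and Sven, so the network disconnects. It is a bridge.

Yes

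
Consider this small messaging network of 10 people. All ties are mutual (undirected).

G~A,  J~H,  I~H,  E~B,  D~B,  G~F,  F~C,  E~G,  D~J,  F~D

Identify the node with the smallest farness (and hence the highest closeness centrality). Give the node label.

D

Farness (sum of distances to all others) for each node — A:29, B:21, C:26, D:17, E:23, F:18, G:21, H:27, I:35, J:21.
The smallest farness is 17, for D, so D has the highest closeness.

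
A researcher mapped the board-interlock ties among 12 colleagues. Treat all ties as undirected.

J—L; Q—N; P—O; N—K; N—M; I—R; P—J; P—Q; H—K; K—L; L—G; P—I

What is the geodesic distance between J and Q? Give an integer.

One shortest route is J – P – Q, which uses 2 edges, and J and Q are not directly tied, so nothing shorter exists. So d(J,Q) = 2.

2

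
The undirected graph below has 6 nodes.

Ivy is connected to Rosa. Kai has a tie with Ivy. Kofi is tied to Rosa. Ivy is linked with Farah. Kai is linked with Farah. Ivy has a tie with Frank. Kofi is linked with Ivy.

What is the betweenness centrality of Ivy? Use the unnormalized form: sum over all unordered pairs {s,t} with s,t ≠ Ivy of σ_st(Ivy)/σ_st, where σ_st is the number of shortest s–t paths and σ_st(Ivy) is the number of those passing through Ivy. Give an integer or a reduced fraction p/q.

8

Pairs whose geodesics pass through Ivy — Kofi–Frank: 1; Kofi–Kai: 1; Kofi–Farah: 1; Frank–Kai: 1; Frank–Farah: 1; Frank–Rosa: 1; Kai–Rosa: 1; Farah–Rosa: 1.
All other pairs contribute 0.
Summing the contributions gives betweenness(Ivy) = 8.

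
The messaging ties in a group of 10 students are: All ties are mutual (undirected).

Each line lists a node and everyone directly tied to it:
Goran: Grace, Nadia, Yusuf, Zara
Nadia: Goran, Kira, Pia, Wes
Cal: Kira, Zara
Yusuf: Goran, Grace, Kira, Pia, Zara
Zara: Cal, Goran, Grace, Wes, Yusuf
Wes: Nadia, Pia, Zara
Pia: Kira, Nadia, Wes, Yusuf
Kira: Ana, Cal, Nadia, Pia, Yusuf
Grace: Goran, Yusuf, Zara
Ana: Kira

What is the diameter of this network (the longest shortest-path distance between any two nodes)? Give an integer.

Eccentricity of each node (its greatest distance to any other): Ana:3, Cal:2, Goran:3, Grace:3, Kira:2, Nadia:2, Pia:2, Wes:3, Yusuf:2, Zara:3.
The maximum eccentricity is 3, realized for instance by the pair Ana–Goran via Ana – Kira – Yusuf – Goran. So the diameter is 3.

3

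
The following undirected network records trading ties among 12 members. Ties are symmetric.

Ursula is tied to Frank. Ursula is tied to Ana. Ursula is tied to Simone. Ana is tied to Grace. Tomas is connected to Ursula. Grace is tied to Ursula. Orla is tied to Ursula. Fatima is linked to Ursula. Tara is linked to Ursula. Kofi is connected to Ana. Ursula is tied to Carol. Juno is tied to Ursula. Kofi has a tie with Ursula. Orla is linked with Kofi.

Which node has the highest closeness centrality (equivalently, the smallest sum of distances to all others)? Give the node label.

Farness (sum of distances to all others) for each node — Ana:19, Carol:21, Fatima:21, Frank:21, Grace:20, Juno:21, Kofi:19, Orla:20, Simone:21, Tara:21, Tomas:21, Ursula:11.
The smallest farness is 11, for Ursula, so Ursula has the highest closeness.

Ursula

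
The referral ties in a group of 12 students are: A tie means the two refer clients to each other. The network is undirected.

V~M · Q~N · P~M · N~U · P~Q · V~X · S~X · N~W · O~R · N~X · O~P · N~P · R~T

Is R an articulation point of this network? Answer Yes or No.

Yes

Removing R leaves {M, N, O, P, Q, S, U, V, W, and X} with no path to {T}, so the network splits into 2 components. R is a cut vertex.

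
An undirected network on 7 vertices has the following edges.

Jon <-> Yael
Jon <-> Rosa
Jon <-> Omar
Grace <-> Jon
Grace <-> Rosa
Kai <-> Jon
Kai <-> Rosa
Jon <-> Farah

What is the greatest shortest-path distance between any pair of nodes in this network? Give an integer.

Eccentricity of each node (its greatest distance to any other): Farah:2, Grace:2, Jon:1, Kai:2, Omar:2, Rosa:2, Yael:2.
The maximum eccentricity is 2, realized for instance by the pair Farah–Kai via Farah – Jon – Kai. So the diameter is 2.

2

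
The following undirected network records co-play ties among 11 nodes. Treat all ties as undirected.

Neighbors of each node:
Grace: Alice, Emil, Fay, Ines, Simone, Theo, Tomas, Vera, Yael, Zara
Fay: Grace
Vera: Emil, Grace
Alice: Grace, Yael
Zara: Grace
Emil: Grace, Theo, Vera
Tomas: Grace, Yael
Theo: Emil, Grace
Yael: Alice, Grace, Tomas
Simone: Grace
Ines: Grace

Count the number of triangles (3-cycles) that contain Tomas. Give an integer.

Tomas's neighbors: Grace and Yael.
Neighbor pairs that are themselves tied: Tomas–Grace–Yael. Each forms one triangle with Tomas, for 1 in total.

1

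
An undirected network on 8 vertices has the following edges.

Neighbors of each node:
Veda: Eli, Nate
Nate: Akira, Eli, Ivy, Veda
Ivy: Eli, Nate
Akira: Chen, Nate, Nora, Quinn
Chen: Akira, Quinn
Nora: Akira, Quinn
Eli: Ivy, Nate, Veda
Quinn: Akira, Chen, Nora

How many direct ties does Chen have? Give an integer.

2

Chen is directly tied to Akira and Quinn. That is 2 neighbors, so the degree of Chen is 2.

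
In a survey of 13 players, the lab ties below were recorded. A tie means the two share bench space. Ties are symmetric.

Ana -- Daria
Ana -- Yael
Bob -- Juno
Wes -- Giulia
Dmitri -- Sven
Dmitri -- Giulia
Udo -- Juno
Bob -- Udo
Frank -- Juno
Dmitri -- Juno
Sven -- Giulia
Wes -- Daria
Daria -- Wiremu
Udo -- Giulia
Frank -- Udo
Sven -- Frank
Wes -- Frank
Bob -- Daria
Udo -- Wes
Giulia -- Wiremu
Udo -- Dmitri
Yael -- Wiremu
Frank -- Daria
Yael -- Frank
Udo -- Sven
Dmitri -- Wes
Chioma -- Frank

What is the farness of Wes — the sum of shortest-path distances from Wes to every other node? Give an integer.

Distances from Wes: Ana:2, Bob:2, Chioma:2, Daria:1, Dmitri:1, Frank:1, Giulia:1, Juno:2, Sven:2, Udo:1, Wiremu:2, Yael:2.
Sum = 2 + 2 + 2 + 1 + 1 + 1 + 1 + 2 + 2 + 1 + 2 + 2 = 19.

19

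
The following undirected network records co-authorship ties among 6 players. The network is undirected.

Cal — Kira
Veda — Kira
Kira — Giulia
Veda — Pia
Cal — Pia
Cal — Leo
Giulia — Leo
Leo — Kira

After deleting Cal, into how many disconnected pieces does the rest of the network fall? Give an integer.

1

Cal's neighbors (Kira, Leo, and Pia) remain reachable from one another through other ties, so the rest of the network stays in one piece.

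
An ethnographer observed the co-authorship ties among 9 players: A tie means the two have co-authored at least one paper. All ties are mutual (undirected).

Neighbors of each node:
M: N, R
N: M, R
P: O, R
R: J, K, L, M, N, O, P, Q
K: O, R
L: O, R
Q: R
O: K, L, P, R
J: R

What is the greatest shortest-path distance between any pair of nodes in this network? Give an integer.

2

Eccentricity of each node (its greatest distance to any other): J:2, K:2, L:2, M:2, N:2, O:2, P:2, Q:2, R:1.
The maximum eccentricity is 2, realized for instance by the pair O–Q via O – R – Q. So the diameter is 2.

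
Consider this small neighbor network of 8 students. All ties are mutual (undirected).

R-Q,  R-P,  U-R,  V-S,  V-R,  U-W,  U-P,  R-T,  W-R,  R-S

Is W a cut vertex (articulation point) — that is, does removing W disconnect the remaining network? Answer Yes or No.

Even without W, every remaining node can still reach every other (the residual graph is connected), so W is not a cut vertex.

No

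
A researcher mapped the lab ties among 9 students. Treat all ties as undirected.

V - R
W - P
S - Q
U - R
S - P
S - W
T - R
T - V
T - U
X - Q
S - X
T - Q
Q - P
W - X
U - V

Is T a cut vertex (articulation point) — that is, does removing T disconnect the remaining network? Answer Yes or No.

Yes

Removing T leaves {R, U, and V} with no path to {P, Q, S, W, and X}, so the network splits into 2 components. T is a cut vertex.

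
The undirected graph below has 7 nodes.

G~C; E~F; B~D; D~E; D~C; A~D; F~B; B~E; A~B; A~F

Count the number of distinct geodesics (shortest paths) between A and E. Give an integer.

3

The shortest distance is 2. The length-2 paths are: A–D–E; A–B–E; A–F–E.
That gives 3 distinct shortest paths.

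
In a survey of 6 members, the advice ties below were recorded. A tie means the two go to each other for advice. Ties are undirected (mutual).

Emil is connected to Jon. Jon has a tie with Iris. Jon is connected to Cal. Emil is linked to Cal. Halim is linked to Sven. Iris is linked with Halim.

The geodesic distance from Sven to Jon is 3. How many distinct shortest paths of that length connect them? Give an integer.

1

The shortest distance is 3, and the only length-3 path is Sven–Halim–Iris–Jon. So there is exactly 1 shortest path.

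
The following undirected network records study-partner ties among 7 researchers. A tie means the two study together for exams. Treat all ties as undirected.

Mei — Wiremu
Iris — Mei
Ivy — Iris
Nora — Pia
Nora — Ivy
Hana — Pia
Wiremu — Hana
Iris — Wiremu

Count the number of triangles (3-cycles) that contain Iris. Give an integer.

1

Iris's neighbors: Ivy, Mei, and Wiremu.
Neighbor pairs that are themselves tied: Iris–Mei–Wiremu. Each forms one triangle with Iris, for 1 in total.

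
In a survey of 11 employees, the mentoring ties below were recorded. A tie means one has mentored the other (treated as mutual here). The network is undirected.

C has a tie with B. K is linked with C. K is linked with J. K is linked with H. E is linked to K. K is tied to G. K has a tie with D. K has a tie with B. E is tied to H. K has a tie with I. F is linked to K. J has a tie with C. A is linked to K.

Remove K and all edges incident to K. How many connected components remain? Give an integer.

Without K, the remaining ties split the others into: {B, C, J}; {E, H}; {D}; {G}; {A}; {F}; {I}.
That's 7 separate components.

7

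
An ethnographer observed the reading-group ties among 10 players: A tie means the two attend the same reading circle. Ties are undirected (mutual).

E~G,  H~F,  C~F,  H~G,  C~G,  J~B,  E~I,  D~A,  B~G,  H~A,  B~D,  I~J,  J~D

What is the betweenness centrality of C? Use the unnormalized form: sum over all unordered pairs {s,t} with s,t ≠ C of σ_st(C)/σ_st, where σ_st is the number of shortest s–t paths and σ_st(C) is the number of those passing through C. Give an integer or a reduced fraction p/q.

7/3

Pairs whose geodesics pass through C — F–B: 1/2; F–J: 1/3; F–I: 1/2; F–E: 1/2; F–G: 1/2.
All other pairs contribute 0.
Summing the contributions gives betweenness(C) = 7/3.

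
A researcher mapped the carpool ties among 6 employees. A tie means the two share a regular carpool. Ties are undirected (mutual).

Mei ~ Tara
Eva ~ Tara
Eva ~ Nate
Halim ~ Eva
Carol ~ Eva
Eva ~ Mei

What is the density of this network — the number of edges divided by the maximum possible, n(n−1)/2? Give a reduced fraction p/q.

2/5

There are 6 edges and 6 nodes, so the maximum possible is C(6,2) = 15.
Density = 6/15 = 2/5.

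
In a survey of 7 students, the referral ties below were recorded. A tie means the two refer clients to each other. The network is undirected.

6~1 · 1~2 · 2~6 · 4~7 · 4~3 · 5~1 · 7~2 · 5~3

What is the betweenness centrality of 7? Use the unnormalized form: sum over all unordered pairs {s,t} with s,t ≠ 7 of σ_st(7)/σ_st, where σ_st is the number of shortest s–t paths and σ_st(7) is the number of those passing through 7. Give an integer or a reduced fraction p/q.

Pairs whose geodesics pass through 7 — 1–4: 1/2; 6–4: 1; 2–4: 1; 2–3: 1/2.
All other pairs contribute 0.
Summing the contributions gives betweenness(7) = 3.

3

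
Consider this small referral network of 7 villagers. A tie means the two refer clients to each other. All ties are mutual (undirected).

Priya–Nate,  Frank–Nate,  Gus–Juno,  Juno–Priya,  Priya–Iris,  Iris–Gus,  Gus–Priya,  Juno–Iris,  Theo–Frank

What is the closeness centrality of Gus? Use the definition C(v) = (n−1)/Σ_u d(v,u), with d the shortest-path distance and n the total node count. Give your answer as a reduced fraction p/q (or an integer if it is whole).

Distances from Gus: Frank:3, Iris:1, Juno:1, Nate:2, Priya:1, Theo:4. Sum = 12.
n = 7, so closeness = 6/12 = 1/2.

1/2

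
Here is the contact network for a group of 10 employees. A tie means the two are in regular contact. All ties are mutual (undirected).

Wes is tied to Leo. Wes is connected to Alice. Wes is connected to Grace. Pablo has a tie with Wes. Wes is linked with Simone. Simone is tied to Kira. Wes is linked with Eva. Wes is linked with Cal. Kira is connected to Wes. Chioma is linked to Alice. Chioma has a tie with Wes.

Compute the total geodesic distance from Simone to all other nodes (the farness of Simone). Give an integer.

16

Distances from Simone: Alice:2, Cal:2, Chioma:2, Eva:2, Grace:2, Kira:1, Leo:2, Pablo:2, Wes:1.
Sum = 2 + 2 + 2 + 2 + 2 + 1 + 2 + 2 + 1 = 16.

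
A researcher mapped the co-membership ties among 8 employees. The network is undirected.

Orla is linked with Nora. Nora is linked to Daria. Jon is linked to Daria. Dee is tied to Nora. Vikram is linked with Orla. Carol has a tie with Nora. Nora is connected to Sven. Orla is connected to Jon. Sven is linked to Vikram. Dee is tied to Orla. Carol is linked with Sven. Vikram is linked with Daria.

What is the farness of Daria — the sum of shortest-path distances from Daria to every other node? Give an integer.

11

Distances from Daria: Carol:2, Dee:2, Jon:1, Nora:1, Orla:2, Sven:2, Vikram:1.
Sum = 2 + 2 + 1 + 1 + 2 + 2 + 1 = 11.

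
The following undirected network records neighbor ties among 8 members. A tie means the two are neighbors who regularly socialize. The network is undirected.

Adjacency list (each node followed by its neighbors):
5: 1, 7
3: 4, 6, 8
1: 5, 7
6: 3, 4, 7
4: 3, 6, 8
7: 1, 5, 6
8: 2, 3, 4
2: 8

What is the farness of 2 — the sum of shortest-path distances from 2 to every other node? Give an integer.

Distances from 2: 1:5, 3:2, 4:2, 5:5, 6:3, 7:4, 8:1.
Sum = 5 + 2 + 2 + 5 + 3 + 4 + 1 = 22.

22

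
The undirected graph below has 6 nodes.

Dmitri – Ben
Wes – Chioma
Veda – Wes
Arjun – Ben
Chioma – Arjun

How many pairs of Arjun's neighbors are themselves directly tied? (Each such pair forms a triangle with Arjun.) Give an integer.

Arjun's neighbors are Ben and Chioma, but none of them are tied to each other, so no triangle contains Arjun.

0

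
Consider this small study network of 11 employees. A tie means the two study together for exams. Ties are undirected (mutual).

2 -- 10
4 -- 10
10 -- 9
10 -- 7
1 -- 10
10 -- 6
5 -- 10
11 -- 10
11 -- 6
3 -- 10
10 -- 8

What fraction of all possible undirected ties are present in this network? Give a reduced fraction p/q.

There are 11 edges and 11 nodes, so the maximum possible is C(11,2) = 55.
Density = 11/55 = 1/5.

1/5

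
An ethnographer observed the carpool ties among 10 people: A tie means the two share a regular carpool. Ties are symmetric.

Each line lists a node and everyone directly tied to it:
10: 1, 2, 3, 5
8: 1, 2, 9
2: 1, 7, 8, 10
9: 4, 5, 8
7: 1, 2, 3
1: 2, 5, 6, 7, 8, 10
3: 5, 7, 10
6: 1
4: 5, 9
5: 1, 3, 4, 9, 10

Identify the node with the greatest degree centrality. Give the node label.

1

Degrees — 1:6, 2:4, 3:3, 4:2, 5:5, 6:1, 7:3, 8:3, 9:3, 10:4.
The maximum is 6, attained only by 1.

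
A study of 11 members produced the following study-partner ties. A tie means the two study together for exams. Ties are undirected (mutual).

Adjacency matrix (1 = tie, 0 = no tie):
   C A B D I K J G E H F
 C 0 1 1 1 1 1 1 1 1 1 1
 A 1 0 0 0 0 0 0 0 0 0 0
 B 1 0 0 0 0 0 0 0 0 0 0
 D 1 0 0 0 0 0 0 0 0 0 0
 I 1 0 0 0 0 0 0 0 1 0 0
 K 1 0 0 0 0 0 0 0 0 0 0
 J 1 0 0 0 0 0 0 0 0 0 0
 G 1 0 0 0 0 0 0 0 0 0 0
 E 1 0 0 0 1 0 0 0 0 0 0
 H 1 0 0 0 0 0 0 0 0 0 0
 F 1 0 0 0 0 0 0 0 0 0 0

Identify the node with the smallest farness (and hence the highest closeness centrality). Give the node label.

Farness (sum of distances to all others) for each node — A:19, B:19, C:10, D:19, E:18, F:19, G:19, H:19, I:18, J:19, K:19.
The smallest farness is 10, for C, so C has the highest closeness.

C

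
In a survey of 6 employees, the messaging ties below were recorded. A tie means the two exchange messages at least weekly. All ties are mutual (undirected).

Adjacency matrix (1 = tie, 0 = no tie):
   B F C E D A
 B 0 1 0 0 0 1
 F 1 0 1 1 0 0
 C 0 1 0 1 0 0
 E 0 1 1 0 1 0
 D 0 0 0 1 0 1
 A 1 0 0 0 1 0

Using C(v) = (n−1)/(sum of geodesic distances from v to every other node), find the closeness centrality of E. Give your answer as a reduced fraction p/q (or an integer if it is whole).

5/7

Distances from E: A:2, B:2, C:1, D:1, F:1. Sum = 7.
n = 6, so closeness = 5/7.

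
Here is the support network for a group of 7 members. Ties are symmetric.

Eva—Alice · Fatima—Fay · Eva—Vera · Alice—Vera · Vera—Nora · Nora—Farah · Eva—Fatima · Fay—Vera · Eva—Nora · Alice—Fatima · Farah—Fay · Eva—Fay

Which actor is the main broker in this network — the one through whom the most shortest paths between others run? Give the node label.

Fay

Unnormalized betweenness of each node: Alice:1/3, Eva:29/10, Farah:1/3, Fatima:8/15, Fay:44/15, Nora:7/5, Vera:47/30.
Fay has the largest value, 44/15, making it the main broker — the node through which the most shortest paths run.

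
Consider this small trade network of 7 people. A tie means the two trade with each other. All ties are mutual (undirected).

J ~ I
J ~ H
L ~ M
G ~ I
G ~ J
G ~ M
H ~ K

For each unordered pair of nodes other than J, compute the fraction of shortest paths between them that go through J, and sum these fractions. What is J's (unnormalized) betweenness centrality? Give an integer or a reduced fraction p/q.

8

Pairs whose geodesics pass through J — K–G: 1; K–L: 1; K–M: 1; K–I: 1; G–H: 1; L–H: 1; M–H: 1; H–I: 1.
All other pairs contribute 0.
Summing the contributions gives betweenness(J) = 8.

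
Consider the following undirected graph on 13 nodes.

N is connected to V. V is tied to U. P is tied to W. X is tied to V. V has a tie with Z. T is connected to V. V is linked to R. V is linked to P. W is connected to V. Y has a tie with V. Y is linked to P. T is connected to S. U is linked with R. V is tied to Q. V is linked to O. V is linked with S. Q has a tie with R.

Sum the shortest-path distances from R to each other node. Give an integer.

Distances from R: N:2, O:2, P:2, Q:1, S:2, T:2, U:1, V:1, W:2, X:2, Y:2, Z:2.
Sum = 2 + 2 + 2 + 1 + 2 + 2 + 1 + 1 + 2 + 2 + 2 + 2 = 21.

21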